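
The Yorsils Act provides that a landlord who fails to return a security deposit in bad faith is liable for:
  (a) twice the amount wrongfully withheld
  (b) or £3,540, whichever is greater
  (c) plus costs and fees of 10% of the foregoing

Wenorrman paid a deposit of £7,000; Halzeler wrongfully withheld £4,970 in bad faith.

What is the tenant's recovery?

Recovery: £10,934

Doubled: 2 × £4,970 = £9,940
Minimum £3,540: £9,940 meets the minimum, no increase.
Costs and fees: 10% of £9,940 = £994
Total recovery: £9,940 + £994 = £10,934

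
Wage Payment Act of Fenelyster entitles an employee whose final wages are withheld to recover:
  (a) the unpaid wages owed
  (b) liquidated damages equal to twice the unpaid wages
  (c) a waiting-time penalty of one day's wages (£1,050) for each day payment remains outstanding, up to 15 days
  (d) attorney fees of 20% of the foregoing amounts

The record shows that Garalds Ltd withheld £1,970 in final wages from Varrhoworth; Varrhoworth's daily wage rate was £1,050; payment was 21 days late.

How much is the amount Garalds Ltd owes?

Doubled: 2 × £1,970 = £3,940
Penalty days: min(21, 15) = 15
Waiting-time penalty: 15 × £1,050 = £15,750
Subtotal: £1,970 + £3,940 + £15,750 = £21,660
Attorney fees: 20% of £21,660 = £4,332
Total award: £21,660 + £4,332 = £25,992

£25,992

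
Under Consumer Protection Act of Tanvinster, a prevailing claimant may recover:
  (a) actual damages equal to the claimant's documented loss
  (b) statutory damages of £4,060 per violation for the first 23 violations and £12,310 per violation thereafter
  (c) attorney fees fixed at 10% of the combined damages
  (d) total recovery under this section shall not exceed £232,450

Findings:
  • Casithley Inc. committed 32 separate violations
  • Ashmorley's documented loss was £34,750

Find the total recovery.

First 23 violations: 23 × £4,060 = £93,380
Remaining violations: (32 − 23) × £12,310 = £110,790
Statutory damages: £93,380 + £110,790 = £204,170
Combined damages: £34,750 + £204,170 = £238,920
Attorney fees: 10% of £238,920 = £23,892
Total before cap: £238,920 + £23,892 = £262,812
Cap at £232,450: £262,812 exceeds the cap → £232,450

£232,450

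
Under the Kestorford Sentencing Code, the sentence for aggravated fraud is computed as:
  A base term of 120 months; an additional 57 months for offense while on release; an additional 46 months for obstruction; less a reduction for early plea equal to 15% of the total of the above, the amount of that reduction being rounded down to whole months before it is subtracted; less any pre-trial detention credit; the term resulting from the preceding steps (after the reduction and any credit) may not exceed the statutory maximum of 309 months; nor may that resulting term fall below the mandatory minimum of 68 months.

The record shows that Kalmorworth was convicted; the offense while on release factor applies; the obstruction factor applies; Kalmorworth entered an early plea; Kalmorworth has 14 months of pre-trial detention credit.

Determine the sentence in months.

Offense while on release enhancement: +57 months
Obstruction enhancement: +46 months
Adjusted term: 120 months + 57 months + 46 months = 223 months
Early plea reduction: 15% of 223 months = 33 months (rounded down)
After reduction: 223 − 33 = 190 months
Less pre-trial detention credit: 190 months − 14 months = 176 months
Cap at 309 months: 176 months is within the cap, no reduction.
Minimum 68 months: 176 months meets the minimum, no increase.

Sentence: 176 months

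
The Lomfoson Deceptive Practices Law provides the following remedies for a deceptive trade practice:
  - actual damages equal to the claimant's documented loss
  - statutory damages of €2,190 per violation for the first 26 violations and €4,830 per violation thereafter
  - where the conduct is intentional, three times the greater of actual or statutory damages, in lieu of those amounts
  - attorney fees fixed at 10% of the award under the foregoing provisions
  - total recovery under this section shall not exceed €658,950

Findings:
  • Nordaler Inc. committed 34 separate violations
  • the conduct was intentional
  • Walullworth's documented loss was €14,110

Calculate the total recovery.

€315,414

First 26 violations: 26 × €2,190 = €56,940
Remaining violations: (34 − 26) × €4,830 = €38,640
Statutory damages: €56,940 + €38,640 = €95,580
Greater of actual damages (€14,110) or statutory damages (€95,580): €95,580
Trebled: 3 × €95,580 = €286,740
Attorney fees: 10% of €286,740 = €28,674
Total before cap: €286,740 + €28,674 = €315,414
Cap at €658,950: €315,414 is within the cap, no reduction.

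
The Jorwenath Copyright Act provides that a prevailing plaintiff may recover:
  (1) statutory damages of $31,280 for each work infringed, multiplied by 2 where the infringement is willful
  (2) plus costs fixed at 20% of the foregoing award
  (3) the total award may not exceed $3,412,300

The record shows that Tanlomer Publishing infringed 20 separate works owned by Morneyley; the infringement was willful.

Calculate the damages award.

Statutory damages: 20 × $31,280 = $625,600
Doubled: 2 × $625,600 = $1,251,200
Costs: 20% of $1,251,200 = $250,240
Award plus costs: $1,251,200 + $250,240 = $1,501,440
Cap at $3,412,300: $1,501,440 is within the cap, no reduction.

$1,501,440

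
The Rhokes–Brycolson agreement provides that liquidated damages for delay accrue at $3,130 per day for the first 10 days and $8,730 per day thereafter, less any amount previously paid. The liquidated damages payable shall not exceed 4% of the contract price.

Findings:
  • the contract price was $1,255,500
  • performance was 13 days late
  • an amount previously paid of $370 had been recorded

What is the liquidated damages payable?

Liquidated damages: $50,220

First 10 days: 10 × $3,130 = $31,300
Remaining days: (13 − 10) × $8,730 = $26,190
Accrued per-day damages: $31,300 + $26,190 = $57,490
Less amount previously paid: $57,490 − $370 = $57,120
Cap: 4% of $1,255,500 = $50,220
Cap at $50,220: $57,120 exceeds the cap → $50,220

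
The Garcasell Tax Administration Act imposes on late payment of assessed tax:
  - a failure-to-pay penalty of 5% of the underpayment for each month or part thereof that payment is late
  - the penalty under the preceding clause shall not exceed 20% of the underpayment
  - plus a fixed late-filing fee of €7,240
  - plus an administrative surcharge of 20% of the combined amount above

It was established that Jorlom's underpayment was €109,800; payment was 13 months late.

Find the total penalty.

Accrued rate: 5% × 13 = 65%, capped at 20% → 20%
Failure-to-pay penalty: 20% of €109,800 = €21,960
Penalty before surcharge: €21,960 + €7,240 = €29,200
Administrative surcharge: 20% of €29,200 = €5,840
Total penalty: €29,200 + €5,840 = €35,040

€35,040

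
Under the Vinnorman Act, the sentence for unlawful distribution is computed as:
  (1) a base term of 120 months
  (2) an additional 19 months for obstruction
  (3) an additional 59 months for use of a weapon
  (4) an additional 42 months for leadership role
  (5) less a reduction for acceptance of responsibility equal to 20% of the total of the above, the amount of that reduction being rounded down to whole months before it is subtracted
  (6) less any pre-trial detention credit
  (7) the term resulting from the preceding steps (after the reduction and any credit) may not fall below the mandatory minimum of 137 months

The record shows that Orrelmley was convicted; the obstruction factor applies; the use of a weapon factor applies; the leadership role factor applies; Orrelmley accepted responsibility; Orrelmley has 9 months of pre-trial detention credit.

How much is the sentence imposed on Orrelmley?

183 months

Obstruction enhancement: +19 months
Use of a weapon enhancement: +59 months
Leadership role enhancement: +42 months
Adjusted term: 120 months + 19 months + 59 months + 42 months = 240 months
Acceptance of responsibility reduction: 20% of 240 months = 48 months (rounded down)
After reduction: 240 − 48 = 192 months
Less pre-trial detention credit: 192 months − 9 months = 183 months
Minimum 137 months: 183 months meets the minimum, no increase.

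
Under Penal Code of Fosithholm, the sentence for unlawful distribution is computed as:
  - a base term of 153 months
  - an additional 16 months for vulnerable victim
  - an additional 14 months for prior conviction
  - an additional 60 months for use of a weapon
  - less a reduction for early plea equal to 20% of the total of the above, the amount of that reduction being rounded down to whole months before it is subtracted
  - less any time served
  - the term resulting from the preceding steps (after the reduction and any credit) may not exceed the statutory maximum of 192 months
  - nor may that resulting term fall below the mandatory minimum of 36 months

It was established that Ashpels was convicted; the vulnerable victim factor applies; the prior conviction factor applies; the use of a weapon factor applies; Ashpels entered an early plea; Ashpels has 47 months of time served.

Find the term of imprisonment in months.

148 months

Vulnerable victim enhancement: +16 months
Prior conviction enhancement: +14 months
Use of a weapon enhancement: +60 months
Adjusted term: 153 months + 16 months + 14 months + 60 months = 243 months
Early plea reduction: 20% of 243 months = 48 months (rounded down)
After reduction: 243 − 48 = 195 months
Less time served: 195 months − 47 months = 148 months
Cap at 192 months: 148 months is within the cap, no reduction.
Minimum 36 months: 148 months meets the minimum, no increase.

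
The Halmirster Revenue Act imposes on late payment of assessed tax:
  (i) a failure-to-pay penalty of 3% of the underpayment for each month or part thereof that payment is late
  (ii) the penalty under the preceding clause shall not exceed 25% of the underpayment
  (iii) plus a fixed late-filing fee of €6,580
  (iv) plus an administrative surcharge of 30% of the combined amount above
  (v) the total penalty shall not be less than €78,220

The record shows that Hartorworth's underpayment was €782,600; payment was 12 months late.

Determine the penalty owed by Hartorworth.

Penalty: €262,899

Accrued rate: 3% × 12 = 36%, capped at 25% → 25%
Failure-to-pay penalty: 25% of €782,600 = €195,650
Penalty before surcharge: €195,650 + €6,580 = €202,230
Administrative surcharge: 30% of €202,230 = €60,669
Total penalty: €202,230 + €60,669 = €262,899
Minimum €78,220: €262,899 meets the minimum, no increase.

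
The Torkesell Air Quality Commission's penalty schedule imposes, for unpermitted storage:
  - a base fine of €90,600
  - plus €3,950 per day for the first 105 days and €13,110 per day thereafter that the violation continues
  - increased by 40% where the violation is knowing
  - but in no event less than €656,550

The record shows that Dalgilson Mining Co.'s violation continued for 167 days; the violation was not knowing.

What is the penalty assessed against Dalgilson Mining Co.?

€1,318,170

First 105 days: 105 × €3,950 = €414,750
Remaining days: (167 − 105) × €13,110 = €812,820
Per-day component: €414,750 + €812,820 = €1,227,570
Base plus per-day: €90,600 + €1,227,570 = €1,318,170
The violation was not knowing: no 40% increase.
Minimum €656,550: €1,318,170 meets the minimum, no increase.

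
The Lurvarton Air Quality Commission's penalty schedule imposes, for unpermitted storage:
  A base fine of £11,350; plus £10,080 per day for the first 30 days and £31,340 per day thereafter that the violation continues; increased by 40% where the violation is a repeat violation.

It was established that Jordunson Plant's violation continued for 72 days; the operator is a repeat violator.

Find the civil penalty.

First 30 days: 30 × £10,080 = £302,400
Remaining days: (72 − 30) × £31,340 = £1,316,280
Per-day component: £302,400 + £1,316,280 = £1,618,680
Base plus per-day: £11,350 + £1,618,680 = £1,630,030
Enhancement: 40% of £1,630,030 = £652,012
Enhanced fine: £1,630,030 + £652,012 = £2,282,042

£2,282,042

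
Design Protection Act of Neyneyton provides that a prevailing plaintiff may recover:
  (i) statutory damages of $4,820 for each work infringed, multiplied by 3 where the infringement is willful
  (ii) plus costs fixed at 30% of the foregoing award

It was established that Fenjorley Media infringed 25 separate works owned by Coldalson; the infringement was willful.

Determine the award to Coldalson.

Statutory damages: 25 × $4,820 = $120,500
Trebled: 3 × $120,500 = $361,500
Costs: 30% of $361,500 = $108,450
Award plus costs: $361,500 + $108,450 = $469,950

$469,950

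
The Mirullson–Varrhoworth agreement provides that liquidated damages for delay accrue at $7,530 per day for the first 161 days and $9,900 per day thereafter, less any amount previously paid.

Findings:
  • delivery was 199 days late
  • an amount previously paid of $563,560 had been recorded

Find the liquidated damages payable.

$1,024,970

First 161 days: 161 × $7,530 = $1,212,330
Remaining days: (199 − 161) × $9,900 = $376,200
Accrued per-day damages: $1,212,330 + $376,200 = $1,588,530
Less amount previously paid: $1,588,530 − $563,560 = $1,024,970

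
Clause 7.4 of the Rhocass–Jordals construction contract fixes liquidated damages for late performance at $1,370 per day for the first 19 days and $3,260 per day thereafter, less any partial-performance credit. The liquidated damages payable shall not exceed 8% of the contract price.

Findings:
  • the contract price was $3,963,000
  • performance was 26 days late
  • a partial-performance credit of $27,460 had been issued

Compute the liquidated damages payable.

First 19 days: 19 × $1,370 = $26,030
Remaining days: (26 − 19) × $3,260 = $22,820
Accrued per-day damages: $26,030 + $22,820 = $48,850
Less partial-performance credit: $48,850 − $27,460 = $21,390
Cap: 8% of $3,963,000 = $317,040
Cap at $317,040: $21,390 is within the cap, no reduction.

$21,390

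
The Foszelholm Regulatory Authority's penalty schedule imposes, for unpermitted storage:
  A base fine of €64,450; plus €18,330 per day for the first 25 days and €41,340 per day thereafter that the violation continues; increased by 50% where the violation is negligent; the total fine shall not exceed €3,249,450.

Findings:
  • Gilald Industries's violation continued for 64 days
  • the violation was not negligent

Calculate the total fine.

€2,134,960

First 25 days: 25 × €18,330 = €458,250
Remaining days: (64 − 25) × €41,340 = €1,612,260
Per-day component: €458,250 + €1,612,260 = €2,070,510
Base plus per-day: €64,450 + €2,070,510 = €2,134,960
The violation was not negligent: no 50% increase.
Cap at €3,249,450: €2,134,960 is within the cap, no reduction.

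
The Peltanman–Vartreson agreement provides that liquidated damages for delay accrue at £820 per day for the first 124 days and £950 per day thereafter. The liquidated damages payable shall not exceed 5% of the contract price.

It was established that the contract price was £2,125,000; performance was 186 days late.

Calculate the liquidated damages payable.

£106,250

First 124 days: 124 × £820 = £101,680
Remaining days: (186 − 124) × £950 = £58,900
Accrued per-day damages: £101,680 + £58,900 = £160,580
Cap: 5% of £2,125,000 = £106,250
Cap at £106,250: £160,580 exceeds the cap → £106,250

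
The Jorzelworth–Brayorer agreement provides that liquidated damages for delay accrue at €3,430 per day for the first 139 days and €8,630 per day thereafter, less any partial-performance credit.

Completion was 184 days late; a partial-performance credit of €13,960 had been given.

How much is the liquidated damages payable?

€851,160

First 139 days: 139 × €3,430 = €476,770
Remaining days: (184 − 139) × €8,630 = €388,350
Accrued per-day damages: €476,770 + €388,350 = €865,120
Less partial-performance credit: €865,120 − €13,960 = €851,160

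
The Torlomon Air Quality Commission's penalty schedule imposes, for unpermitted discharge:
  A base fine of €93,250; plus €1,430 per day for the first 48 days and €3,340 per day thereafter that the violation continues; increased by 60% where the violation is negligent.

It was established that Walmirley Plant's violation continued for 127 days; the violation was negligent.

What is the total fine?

€681,200

First 48 days: 48 × €1,430 = €68,640
Remaining days: (127 − 48) × €3,340 = €263,860
Per-day component: €68,640 + €263,860 = €332,500
Base plus per-day: €93,250 + €332,500 = €425,750
Enhancement: 60% of €425,750 = €255,450
Enhanced fine: €425,750 + €255,450 = €681,200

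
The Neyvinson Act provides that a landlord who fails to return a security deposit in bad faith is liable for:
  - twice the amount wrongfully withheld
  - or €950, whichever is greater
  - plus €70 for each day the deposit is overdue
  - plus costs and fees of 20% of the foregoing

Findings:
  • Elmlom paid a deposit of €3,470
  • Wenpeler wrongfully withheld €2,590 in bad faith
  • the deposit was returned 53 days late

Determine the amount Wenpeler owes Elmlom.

€10,668

Doubled: 2 × €2,590 = €5,180
Minimum €950: €5,180 meets the minimum, no increase.
Late-return penalty: 53 × €70 = €3,710
Damages plus late penalty: €5,180 + €3,710 = €8,890
Costs and fees: 20% of €8,890 = €1,778
Total recovery: €8,890 + €1,778 = €10,668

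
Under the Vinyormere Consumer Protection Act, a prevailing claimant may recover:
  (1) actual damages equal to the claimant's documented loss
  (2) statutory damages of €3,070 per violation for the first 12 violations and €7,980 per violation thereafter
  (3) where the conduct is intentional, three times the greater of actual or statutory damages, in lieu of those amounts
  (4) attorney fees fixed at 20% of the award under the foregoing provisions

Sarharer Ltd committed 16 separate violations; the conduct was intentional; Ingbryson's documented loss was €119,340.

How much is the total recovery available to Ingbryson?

€429,624

First 12 violations: 12 × €3,070 = €36,840
Remaining violations: (16 − 12) × €7,980 = €31,920
Statutory damages: €36,840 + €31,920 = €68,760
Greater of actual damages (€119,340) or statutory damages (€68,760): €119,340
Trebled: 3 × €119,340 = €358,020
Attorney fees: 20% of €358,020 = €71,604
Total recovery: €358,020 + €71,604 = €429,624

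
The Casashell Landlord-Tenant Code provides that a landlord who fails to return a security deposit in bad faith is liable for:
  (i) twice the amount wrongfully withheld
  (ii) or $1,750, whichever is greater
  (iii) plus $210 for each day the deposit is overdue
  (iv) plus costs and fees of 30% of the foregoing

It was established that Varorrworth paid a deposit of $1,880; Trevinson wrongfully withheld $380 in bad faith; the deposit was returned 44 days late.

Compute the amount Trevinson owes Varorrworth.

Doubled: 2 × $380 = $760
Minimum $1,750: $760 is below the minimum → $1,750
Late-return penalty: 44 × $210 = $9,240
Damages plus late penalty: $1,750 + $9,240 = $10,990
Costs and fees: 30% of $10,990 = $3,297
Total recovery: $10,990 + $3,297 = $14,287

$14,287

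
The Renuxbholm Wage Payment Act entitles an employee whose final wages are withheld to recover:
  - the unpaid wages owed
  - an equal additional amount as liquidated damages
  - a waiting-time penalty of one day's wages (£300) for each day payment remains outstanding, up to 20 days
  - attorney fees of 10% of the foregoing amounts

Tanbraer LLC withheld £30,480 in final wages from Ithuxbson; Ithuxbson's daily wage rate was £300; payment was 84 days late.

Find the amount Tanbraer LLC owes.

Liquidated damages (equal amount): £30,480
Penalty days: min(84, 20) = 20
Waiting-time penalty: 20 × £300 = £6,000
Subtotal: £30,480 + £30,480 + £6,000 = £66,960
Attorney fees: 10% of £66,960 = £6,696
Total award: £66,960 + £6,696 = £73,656

£73,656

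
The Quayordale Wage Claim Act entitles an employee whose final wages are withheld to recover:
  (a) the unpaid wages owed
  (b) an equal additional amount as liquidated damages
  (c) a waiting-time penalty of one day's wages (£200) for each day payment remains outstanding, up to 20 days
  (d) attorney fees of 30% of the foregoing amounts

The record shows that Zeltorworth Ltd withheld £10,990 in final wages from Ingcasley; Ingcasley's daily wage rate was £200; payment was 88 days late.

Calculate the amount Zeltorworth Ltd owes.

£33,774

Liquidated damages (equal amount): £10,990
Penalty days: min(88, 20) = 20
Waiting-time penalty: 20 × £200 = £4,000
Subtotal: £10,990 + £10,990 + £4,000 = £25,980
Attorney fees: 30% of £25,980 = £7,794
Total award: £25,980 + £7,794 = £33,774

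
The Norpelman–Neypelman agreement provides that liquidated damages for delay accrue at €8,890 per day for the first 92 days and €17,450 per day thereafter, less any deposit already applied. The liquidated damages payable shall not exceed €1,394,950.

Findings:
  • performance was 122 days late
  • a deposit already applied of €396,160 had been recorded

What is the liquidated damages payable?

First 92 days: 92 × €8,890 = €817,880
Remaining days: (122 − 92) × €17,450 = €523,500
Accrued per-day damages: €817,880 + €523,500 = €1,341,380
Less deposit already applied: €1,341,380 − €396,160 = €945,220
Cap at €1,394,950: €945,220 is within the cap, no reduction.

€945,220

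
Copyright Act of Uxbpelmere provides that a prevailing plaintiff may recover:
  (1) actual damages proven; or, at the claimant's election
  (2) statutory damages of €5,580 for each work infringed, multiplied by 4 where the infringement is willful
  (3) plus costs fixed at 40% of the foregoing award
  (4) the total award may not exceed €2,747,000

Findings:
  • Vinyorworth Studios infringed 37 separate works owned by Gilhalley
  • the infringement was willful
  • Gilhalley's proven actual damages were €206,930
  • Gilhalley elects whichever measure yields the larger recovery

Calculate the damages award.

Statutory damages: 37 × €5,580 = €206,460
Multiplied by 4: 4 × €206,460 = €825,840
Greater of actual damages (€206,930) or enhanced statutory damages (€825,840): €825,840
Costs: 40% of €825,840 = €330,336
Award plus costs: €825,840 + €330,336 = €1,156,176
Cap at €2,747,000: €1,156,176 is within the cap, no reduction.

€1,156,176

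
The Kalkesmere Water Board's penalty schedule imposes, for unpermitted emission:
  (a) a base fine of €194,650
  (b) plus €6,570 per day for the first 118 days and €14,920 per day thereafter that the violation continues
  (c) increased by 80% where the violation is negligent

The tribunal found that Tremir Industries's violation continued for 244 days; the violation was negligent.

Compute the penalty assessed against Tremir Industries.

First 118 days: 118 × €6,570 = €775,260
Remaining days: (244 − 118) × €14,920 = €1,879,920
Per-day component: €775,260 + €1,879,920 = €2,655,180
Base plus per-day: €194,650 + €2,655,180 = €2,849,830
Enhancement: 80% of €2,849,830 = €2,279,864
Enhanced fine: €2,849,830 + €2,279,864 = €5,129,694

€5,129,694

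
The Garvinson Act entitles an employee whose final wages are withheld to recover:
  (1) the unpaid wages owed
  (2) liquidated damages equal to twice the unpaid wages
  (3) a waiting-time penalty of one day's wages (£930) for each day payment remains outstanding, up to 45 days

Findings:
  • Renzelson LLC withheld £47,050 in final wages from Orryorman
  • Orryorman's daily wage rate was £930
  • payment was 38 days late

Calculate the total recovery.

£176,490

Doubled: 2 × £47,050 = £94,100
Penalty days: min(38, 45) = 38
Waiting-time penalty: 38 × £930 = £35,340
Total award: £47,050 + £94,100 + £35,340 = £176,490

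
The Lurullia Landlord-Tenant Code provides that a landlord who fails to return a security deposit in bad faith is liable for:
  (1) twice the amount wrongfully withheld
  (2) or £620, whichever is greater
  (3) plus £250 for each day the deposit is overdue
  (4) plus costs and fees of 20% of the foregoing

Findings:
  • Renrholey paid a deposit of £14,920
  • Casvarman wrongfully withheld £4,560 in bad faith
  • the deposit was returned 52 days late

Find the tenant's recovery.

£26,544

Doubled: 2 × £4,560 = £9,120
Minimum £620: £9,120 meets the minimum, no increase.
Late-return penalty: 52 × £250 = £13,000
Damages plus late penalty: £9,120 + £13,000 = £22,120
Costs and fees: 20% of £22,120 = £4,424
Total recovery: £22,120 + £4,424 = £26,544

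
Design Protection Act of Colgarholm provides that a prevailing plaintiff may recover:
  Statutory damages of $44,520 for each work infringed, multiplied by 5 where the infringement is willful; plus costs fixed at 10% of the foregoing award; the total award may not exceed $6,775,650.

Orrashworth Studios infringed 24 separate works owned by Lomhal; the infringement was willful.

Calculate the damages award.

$5,876,640

Statutory damages: 24 × $44,520 = $1,068,480
Multiplied by 5: 5 × $1,068,480 = $5,342,400
Costs: 10% of $5,342,400 = $534,240
Award plus costs: $5,342,400 + $534,240 = $5,876,640
Cap at $6,775,650: $5,876,640 is within the cap, no reduction.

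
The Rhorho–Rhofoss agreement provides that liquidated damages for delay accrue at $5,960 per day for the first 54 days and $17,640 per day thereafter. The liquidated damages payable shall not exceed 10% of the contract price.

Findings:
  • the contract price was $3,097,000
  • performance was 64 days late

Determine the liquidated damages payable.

First 54 days: 54 × $5,960 = $321,840
Remaining days: (64 − 54) × $17,640 = $176,400
Accrued per-day damages: $321,840 + $176,400 = $498,240
Cap: 10% of $3,097,000 = $309,700
Cap at $309,700: $498,240 exceeds the cap → $309,700

$309,700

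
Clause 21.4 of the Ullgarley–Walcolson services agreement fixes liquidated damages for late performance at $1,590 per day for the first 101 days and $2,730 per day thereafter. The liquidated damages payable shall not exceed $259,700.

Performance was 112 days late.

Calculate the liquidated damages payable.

First 101 days: 101 × $1,590 = $160,590
Remaining days: (112 − 101) × $2,730 = $30,030
Accrued per-day damages: $160,590 + $30,030 = $190,620
Cap at $259,700: $190,620 is within the cap, no reduction.

$190,620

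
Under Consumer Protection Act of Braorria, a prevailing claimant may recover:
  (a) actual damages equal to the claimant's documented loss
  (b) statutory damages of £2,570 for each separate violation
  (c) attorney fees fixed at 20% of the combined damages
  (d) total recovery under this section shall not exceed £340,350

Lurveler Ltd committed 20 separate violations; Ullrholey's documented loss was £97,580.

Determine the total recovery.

£178,776

Statutory damages: 20 × £2,570 = £51,400
Combined damages: £97,580 + £51,400 = £148,980
Attorney fees: 20% of £148,980 = £29,796
Total before cap: £148,980 + £29,796 = £178,776
Cap at £340,350: £178,776 is within the cap, no reduction.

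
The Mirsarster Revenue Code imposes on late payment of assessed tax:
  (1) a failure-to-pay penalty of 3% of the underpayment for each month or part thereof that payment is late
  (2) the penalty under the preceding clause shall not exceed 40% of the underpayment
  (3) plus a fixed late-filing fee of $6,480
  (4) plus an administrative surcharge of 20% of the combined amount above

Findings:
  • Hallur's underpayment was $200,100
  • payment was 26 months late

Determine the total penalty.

$103,824

Accrued rate: 3% × 26 = 78%, capped at 40% → 40%
Failure-to-pay penalty: 40% of $200,100 = $80,040
Penalty before surcharge: $80,040 + $6,480 = $86,520
Administrative surcharge: 20% of $86,520 = $17,304
Total penalty: $86,520 + $17,304 = $103,824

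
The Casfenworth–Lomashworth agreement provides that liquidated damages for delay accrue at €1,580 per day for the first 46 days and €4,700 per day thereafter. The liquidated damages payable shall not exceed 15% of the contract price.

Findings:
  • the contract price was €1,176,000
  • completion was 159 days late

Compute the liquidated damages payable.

€176,400

First 46 days: 46 × €1,580 = €72,680
Remaining days: (159 − 46) × €4,700 = €531,100
Accrued per-day damages: €72,680 + €531,100 = €603,780
Cap: 15% of €1,176,000 = €176,400
Cap at €176,400: €603,780 exceeds the cap → €176,400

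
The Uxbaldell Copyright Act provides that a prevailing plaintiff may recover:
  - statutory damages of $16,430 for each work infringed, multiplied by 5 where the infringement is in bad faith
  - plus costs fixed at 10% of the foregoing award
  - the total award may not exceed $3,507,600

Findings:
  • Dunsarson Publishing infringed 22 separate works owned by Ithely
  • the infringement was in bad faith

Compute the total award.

$1,988,030

Statutory damages: 22 × $16,430 = $361,460
Multiplied by 5: 5 × $361,460 = $1,807,300
Costs: 10% of $1,807,300 = $180,730
Award plus costs: $1,807,300 + $180,730 = $1,988,030
Cap at $3,507,600: $1,988,030 is within the cap, no reduction.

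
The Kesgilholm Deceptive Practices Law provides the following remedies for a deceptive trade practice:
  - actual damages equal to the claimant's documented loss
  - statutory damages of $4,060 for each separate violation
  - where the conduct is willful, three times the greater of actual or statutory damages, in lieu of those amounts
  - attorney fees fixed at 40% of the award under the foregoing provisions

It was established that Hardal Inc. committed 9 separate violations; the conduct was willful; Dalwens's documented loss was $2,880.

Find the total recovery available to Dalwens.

Statutory damages: 9 × $4,060 = $36,540
Greater of actual damages ($2,880) or statutory damages ($36,540): $36,540
Trebled: 3 × $36,540 = $109,620
Attorney fees: 40% of $109,620 = $43,848
Total recovery: $109,620 + $43,848 = $153,468

$153,468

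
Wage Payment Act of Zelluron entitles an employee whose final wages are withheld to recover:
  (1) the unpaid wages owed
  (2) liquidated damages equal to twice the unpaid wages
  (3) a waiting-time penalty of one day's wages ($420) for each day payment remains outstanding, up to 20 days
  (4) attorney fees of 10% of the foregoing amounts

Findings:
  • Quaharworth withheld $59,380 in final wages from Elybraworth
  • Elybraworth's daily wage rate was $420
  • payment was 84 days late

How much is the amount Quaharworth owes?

$205,194

Doubled: 2 × $59,380 = $118,760
Penalty days: min(84, 20) = 20
Waiting-time penalty: 20 × $420 = $8,400
Subtotal: $59,380 + $118,760 + $8,400 = $186,540
Attorney fees: 10% of $186,540 = $18,654
Total award: $186,540 + $18,654 = $205,194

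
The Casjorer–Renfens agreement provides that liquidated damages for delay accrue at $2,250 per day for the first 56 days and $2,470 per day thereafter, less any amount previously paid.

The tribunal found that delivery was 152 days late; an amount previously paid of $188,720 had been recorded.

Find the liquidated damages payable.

Liquidated damages: $174,400

First 56 days: 56 × $2,250 = $126,000
Remaining days: (152 − 56) × $2,470 = $237,120
Accrued per-day damages: $126,000 + $237,120 = $363,120
Less amount previously paid: $363,120 − $188,720 = $174,400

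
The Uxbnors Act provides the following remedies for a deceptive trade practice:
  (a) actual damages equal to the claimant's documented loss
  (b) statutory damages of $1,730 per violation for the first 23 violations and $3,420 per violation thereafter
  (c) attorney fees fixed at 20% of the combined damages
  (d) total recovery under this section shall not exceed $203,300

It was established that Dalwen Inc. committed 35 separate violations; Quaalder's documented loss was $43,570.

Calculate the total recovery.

First 23 violations: 23 × $1,730 = $39,790
Remaining violations: (35 − 23) × $3,420 = $41,040
Statutory damages: $39,790 + $41,040 = $80,830
Combined damages: $43,570 + $80,830 = $124,400
Attorney fees: 20% of $124,400 = $24,880
Total before cap: $124,400 + $24,880 = $149,280
Cap at $203,300: $149,280 is within the cap, no reduction.

$149,280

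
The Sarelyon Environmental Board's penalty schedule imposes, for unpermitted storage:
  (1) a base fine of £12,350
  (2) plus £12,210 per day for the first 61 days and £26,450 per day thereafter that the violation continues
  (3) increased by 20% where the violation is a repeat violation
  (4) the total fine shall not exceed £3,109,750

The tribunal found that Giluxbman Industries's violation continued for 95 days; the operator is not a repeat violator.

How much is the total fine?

First 61 days: 61 × £12,210 = £744,810
Remaining days: (95 − 61) × £26,450 = £899,300
Per-day component: £744,810 + £899,300 = £1,644,110
Base plus per-day: £12,350 + £1,644,110 = £1,656,460
The operator is not a repeat violator: no 20% increase.
Cap at £3,109,750: £1,656,460 is within the cap, no reduction.

£1,656,460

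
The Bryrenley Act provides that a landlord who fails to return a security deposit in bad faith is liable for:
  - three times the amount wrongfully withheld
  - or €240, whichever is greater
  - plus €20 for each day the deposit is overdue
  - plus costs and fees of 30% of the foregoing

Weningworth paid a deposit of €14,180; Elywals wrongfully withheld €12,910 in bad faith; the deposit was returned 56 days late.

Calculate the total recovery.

Trebled: 3 × €12,910 = €38,730
Minimum €240: €38,730 meets the minimum, no increase.
Late-return penalty: 56 × €20 = €1,120
Damages plus late penalty: €38,730 + €1,120 = €39,850
Costs and fees: 30% of €39,850 = €11,955
Total recovery: €39,850 + €11,955 = €51,805

€51,805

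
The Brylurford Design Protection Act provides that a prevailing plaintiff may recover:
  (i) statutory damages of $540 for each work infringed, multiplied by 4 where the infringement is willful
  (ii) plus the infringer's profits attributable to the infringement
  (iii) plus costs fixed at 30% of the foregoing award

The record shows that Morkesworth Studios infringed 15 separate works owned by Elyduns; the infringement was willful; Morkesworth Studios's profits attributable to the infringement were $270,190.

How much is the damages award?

Statutory damages: 15 × $540 = $8,100
Multiplied by 4: 4 × $8,100 = $32,400
Combined award: $32,400 + $270,190 = $302,590
Costs: 30% of $302,590 = $90,777
Award plus costs: $302,590 + $90,777 = $393,367

$393,367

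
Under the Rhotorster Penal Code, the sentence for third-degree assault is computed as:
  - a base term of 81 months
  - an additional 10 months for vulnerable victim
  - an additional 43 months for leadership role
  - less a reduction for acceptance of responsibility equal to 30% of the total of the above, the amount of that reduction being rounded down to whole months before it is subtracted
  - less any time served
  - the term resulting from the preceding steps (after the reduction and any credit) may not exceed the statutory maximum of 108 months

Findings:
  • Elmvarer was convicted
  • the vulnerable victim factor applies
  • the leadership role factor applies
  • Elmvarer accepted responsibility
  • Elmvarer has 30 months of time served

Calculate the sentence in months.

64 months

Vulnerable victim enhancement: +10 months
Leadership role enhancement: +43 months
Adjusted term: 81 months + 10 months + 43 months = 134 months
Acceptance of responsibility reduction: 30% of 134 months = 40 months (rounded down)
After reduction: 134 − 40 = 94 months
Less time served: 94 months − 30 months = 64 months
Cap at 108 months: 64 months is within the cap, no reduction.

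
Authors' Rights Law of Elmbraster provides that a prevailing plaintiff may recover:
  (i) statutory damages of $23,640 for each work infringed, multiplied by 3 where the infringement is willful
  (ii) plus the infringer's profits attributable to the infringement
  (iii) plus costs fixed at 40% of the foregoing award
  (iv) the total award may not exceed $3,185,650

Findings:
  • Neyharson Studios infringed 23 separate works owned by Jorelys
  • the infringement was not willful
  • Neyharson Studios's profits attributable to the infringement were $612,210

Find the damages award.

$1,618,302

Statutory damages: 23 × $23,640 = $543,720
Infringement not willful: no ×3 enhancement.
Combined award: $543,720 + $612,210 = $1,155,930
Costs: 40% of $1,155,930 = $462,372
Award plus costs: $1,155,930 + $462,372 = $1,618,302
Cap at $3,185,650: $1,618,302 is within the cap, no reduction.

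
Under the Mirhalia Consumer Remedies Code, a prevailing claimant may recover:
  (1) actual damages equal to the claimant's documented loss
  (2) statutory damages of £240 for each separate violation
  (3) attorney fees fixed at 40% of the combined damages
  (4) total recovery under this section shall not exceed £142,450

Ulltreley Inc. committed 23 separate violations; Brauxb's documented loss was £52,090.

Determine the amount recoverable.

Statutory damages: 23 × £240 = £5,520
Combined damages: £52,090 + £5,520 = £57,610
Attorney fees: 40% of £57,610 = £23,044
Total before cap: £57,610 + £23,044 = £80,654
Cap at £142,450: £80,654 is within the cap, no reduction.

£80,654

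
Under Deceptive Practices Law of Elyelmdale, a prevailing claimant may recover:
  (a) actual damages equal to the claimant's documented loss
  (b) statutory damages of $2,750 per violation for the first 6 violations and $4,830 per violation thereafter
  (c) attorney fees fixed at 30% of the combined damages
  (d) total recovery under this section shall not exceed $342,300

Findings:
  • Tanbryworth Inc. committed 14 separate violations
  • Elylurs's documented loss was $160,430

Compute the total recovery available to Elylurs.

Total recovery: $280,241

First 6 violations: 6 × $2,750 = $16,500
Remaining violations: (14 − 6) × $4,830 = $38,640
Statutory damages: $16,500 + $38,640 = $55,140
Combined damages: $160,430 + $55,140 = $215,570
Attorney fees: 30% of $215,570 = $64,671
Total before cap: $215,570 + $64,671 = $280,241
Cap at $342,300: $280,241 is within the cap, no reduction.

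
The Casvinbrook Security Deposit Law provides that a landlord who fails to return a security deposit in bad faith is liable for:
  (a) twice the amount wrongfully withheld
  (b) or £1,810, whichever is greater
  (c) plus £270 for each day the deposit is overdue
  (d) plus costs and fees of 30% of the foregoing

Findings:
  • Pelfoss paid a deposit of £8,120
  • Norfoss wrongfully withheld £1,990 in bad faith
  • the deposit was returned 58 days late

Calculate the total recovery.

Doubled: 2 × £1,990 = £3,980
Minimum £1,810: £3,980 meets the minimum, no increase.
Late-return penalty: 58 × £270 = £15,660
Damages plus late penalty: £3,980 + £15,660 = £19,640
Costs and fees: 30% of £19,640 = £5,892
Total recovery: £19,640 + £5,892 = £25,532

£25,532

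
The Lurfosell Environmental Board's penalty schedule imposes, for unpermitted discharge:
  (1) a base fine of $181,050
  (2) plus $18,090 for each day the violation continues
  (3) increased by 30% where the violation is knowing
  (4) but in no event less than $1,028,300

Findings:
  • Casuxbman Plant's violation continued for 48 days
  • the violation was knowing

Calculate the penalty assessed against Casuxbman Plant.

Per-day component: 48 × $18,090 = $868,320
Base plus per-day: $181,050 + $868,320 = $1,049,370
Enhancement: 30% of $1,049,370 = $314,811
Enhanced fine: $1,049,370 + $314,811 = $1,364,181
Minimum $1,028,300: $1,364,181 meets the minimum, no increase.

$1,364,181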